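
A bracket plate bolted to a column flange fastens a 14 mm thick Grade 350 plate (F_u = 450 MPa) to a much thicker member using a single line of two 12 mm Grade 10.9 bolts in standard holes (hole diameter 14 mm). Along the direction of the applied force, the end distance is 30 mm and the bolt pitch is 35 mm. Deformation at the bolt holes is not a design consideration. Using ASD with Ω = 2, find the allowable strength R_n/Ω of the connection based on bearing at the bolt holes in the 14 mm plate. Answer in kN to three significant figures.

Per bolt r_n = 1.5 l_c t F_u ≤ 3.0 d t F_u; upper limit = 3.0 × 12 × 14 × 450 / 1000 = 226.8 kN.
Edge bolt: l_c = 30 − 14/2 = 23 mm → 1.5 × 23 × 14 × 450 / 1000 = 217.3 → r_n = 217.3 kN.
Interior bolts: l_c = 35 − 14 = 21 mm → 1.5 × 21 × 14 × 450 / 1000 = 198.5 → r_n = 198.5 kN.
R_n = 1 × 217.3 + 1 × 198.5 = 415.8 kN.
Allowable strength R_n/Ω = 415.8 / 2 = 208 kN.

208 kN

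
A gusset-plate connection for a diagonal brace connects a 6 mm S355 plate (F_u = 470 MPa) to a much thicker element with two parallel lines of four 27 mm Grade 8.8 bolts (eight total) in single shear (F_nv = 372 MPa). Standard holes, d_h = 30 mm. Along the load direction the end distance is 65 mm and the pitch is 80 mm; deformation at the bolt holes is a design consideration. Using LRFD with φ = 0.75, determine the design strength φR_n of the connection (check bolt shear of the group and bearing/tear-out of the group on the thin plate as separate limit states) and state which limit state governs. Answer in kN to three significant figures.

Bolt shear: A_b = π·27²/4 = 572.6 mm²; R_n = 372 × 572.6 × 8 × 1 / 1000 = 1704 kN → 0.75 × 1704 = 1280 kN.
Bearing (1.2 l_c t F_u ≤ 2.4 d t F_u): upper limit = 2.4·27·6·470 / 1000 = 182.7 kN.
  Edge l_c = 65 − 30/2 = 50 → r_n = 169.2 kN; interior l_c = 80 − 30 = 50 → r_n = 169.2 kN.
  R_n,bearing = 2·169.2 + 6·169.2 = 1354 kN → 0.75 × 1354 = 1020 kN.
Bearing governs: 1020 kN.

1020 kN (bearing governs)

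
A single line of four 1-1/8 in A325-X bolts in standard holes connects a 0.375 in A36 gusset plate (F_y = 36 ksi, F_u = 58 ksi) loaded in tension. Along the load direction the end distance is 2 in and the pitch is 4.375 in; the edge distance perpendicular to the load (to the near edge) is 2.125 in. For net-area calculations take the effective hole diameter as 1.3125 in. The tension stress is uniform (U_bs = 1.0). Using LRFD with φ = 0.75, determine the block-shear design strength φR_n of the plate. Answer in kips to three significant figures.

116 kips

Shear plane L_v = 2 + 3·4.375 = 15.12 in; A_gv = 15.12 × 0.375 = 5.672 in².
A_nv = (15.12 − 3.5·1.3125) × 0.375 = 3.949 in².
A_nt = (2.125 − 0.5·1.3125) × 0.375 = 0.5508 in².
0.6 F_u A_nv = 137.4 kips; 0.6 F_y A_gv = 122.5 kips → shear yielding governs the shear term.
R_n = 122.5 + 1.0 × 58 × 0.5508 = 154.5 kips.
Design strength φR_n = 0.75 × 154.5 = 116 kips.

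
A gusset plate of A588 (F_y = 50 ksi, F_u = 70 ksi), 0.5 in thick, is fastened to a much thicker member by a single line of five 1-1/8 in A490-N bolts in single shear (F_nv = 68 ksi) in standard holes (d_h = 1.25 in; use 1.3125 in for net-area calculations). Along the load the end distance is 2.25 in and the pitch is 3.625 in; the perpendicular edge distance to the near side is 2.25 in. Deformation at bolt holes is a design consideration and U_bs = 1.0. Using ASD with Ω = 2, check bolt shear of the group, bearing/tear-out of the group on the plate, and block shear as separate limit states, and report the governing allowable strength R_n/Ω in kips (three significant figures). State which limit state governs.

Bolt shear: A_b = π·1.125²/4 = 0.994 in²; R_n = 68 × 0.994 × 5 × 1 = 338 kips → 338 / 2 = 169 kips.
Bearing: edge l_c = 1.625, r_n = 68.25 kips; interior l_c = 2.375, r_n = 94.5 kips; R_n = 68.25 + 4·94.5 = 446.2 kips → 223 kips.
Block shear: A_gv = 8.375, A_nv = 5.422, A_nt = 0.7969 in²; R_n = min(0.6F_uA_nv, 0.6F_yA_gv) + U_bs·F_u·A_nt = 283.5 kips → 142 kips.
Block shear governs: 142 kips.

142 kips (block shear governs)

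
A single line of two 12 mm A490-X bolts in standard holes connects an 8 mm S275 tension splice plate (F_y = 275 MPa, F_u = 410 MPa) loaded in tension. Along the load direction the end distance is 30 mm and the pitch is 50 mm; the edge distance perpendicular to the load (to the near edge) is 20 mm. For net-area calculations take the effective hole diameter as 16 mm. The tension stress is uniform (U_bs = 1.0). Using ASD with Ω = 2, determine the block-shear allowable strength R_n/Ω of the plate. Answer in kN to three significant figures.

72.5 kN

Shear plane L_v = 30 + 1·50 = 80 mm; A_gv = 80 × 8 = 640 mm².
A_nv = (80 − 1.5·16) × 8 = 448 mm².
A_nt = (20 − 0.5·16) × 8 = 96 mm².
0.6 F_u A_nv = 110.2 kN; 0.6 F_y A_gv = 105.6 kN → shear yielding governs the shear term.
R_n = 105.6 + 1.0 × 410 × 96 / 1000 = 145 kN.
Allowable strength R_n/Ω = 145 / 2 = 72.5 kN.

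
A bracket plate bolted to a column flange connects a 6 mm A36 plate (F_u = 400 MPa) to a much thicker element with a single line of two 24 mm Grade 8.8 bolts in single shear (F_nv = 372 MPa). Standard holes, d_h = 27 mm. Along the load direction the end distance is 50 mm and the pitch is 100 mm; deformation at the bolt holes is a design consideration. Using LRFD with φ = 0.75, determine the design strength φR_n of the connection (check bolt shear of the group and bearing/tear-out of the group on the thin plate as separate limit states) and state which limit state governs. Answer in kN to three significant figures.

183 kN (bearing governs)

Bolt shear: A_b = π·24²/4 = 452.4 mm²; R_n = 372 × 452.4 × 2 × 1 / 1000 = 336.6 kN → 0.75 × 336.6 = 252 kN.
Bearing (1.2 l_c t F_u ≤ 2.4 d t F_u): upper limit = 2.4·24·6·400 / 1000 = 138.2 kN.
  Edge l_c = 50 − 27/2 = 36.5 → r_n = 105.1 kN; interior l_c = 100 − 27 = 73 → r_n = 138.2 kN.
  R_n,bearing = 1·105.1 + 1·138.2 = 243.4 kN → 0.75 × 243.4 = 183 kN.
Bearing governs: 183 kN.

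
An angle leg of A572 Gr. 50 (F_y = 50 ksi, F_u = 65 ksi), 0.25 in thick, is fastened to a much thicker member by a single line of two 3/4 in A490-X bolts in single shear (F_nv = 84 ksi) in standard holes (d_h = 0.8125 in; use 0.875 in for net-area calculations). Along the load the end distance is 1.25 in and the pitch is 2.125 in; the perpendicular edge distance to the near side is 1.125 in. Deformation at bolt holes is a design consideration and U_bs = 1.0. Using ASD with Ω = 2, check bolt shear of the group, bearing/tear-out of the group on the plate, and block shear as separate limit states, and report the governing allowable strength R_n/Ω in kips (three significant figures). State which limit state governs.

15.6 kips (block shear governs)

Bolt shear: A_b = π·0.75²/4 = 0.4418 in²; R_n = 84 × 0.4418 × 2 × 1 = 74.22 kips → 74.22 / 2 = 37.1 kips.
Bearing: edge l_c = 0.8438, r_n = 16.45 kips; interior l_c = 1.312, r_n = 25.59 kips; R_n = 16.45 + 1·25.59 = 42.05 kips → 21 kips.
Block shear: A_gv = 0.8438, A_nv = 0.5156, A_nt = 0.1719 in²; R_n = min(0.6F_uA_nv, 0.6F_yA_gv) + U_bs·F_u·A_nt = 31.28 kips → 15.6 kips.
Block shear governs: 15.6 kips.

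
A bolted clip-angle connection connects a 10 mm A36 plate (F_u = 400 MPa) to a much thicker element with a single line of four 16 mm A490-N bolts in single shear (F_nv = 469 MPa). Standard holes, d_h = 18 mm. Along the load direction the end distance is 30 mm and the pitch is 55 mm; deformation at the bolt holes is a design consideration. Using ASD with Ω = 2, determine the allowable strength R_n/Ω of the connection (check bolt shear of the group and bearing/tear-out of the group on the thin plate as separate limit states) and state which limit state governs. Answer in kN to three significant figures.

Bolt shear: A_b = π·16²/4 = 201.1 mm²; R_n = 469 × 201.1 × 4 × 1 / 1000 = 377.2 kN → 377.2 / 2 = 189 kN.
Bearing (1.2 l_c t F_u ≤ 2.4 d t F_u): upper limit = 2.4·16·10·400 / 1000 = 153.6 kN.
  Edge l_c = 30 − 18/2 = 21 → r_n = 100.8 kN; interior l_c = 55 − 18 = 37 → r_n = 153.6 kN.
  R_n,bearing = 1·100.8 + 3·153.6 = 561.6 kN → 561.6 / 2 = 281 kN.
Bolt shear governs: 189 kN.

189 kN (bolt shear governs)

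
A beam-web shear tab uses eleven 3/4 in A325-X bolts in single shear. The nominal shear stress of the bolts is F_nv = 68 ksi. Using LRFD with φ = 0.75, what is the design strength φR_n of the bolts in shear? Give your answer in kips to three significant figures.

248 kips

A_b = π × 0.75² / 4 = 0.4418 in².
R_n = F_nv · A_b · n · n_s = 68 × 0.4418 × 11 × 1 = 330.5 kips.
Design strength φR_n = 0.75 × 330.5 = 248 kips.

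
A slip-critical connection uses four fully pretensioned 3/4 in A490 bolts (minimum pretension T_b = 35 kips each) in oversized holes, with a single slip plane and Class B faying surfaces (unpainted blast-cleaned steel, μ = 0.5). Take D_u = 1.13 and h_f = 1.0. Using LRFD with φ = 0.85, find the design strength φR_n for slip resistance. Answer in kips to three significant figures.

67.2 kips

R_n = μ · D_u · h_f · T_b · n_s · n_b = 0.5 × 1.13 × 1.0 × 35 × 1 × 4 = 79.1 kips.
Design strength φR_n = 0.85 × 79.1 = 67.2 kips.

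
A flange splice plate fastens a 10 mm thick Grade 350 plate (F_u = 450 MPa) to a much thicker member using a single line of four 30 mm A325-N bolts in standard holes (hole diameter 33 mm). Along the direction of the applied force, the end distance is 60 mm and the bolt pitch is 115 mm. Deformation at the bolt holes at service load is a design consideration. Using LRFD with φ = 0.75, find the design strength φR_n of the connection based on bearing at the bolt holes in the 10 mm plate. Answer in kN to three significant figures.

905 kN

Per bolt r_n = 1.2 l_c t F_u ≤ 2.4 d t F_u; upper limit = 2.4 × 30 × 10 × 450 / 1000 = 324 kN.
Edge bolt: l_c = 60 − 33/2 = 43.5 mm → 1.2 × 43.5 × 10 × 450 / 1000 = 234.9 → r_n = 234.9 kN.
Interior bolts: l_c = 115 − 33 = 82 mm → 1.2 × 82 × 10 × 450 / 1000 = 442.8 → r_n = 324 kN.
R_n = 1 × 234.9 + 3 × 324 = 1207 kN.
Design strength φR_n = 0.75 × 1207 = 905 kN.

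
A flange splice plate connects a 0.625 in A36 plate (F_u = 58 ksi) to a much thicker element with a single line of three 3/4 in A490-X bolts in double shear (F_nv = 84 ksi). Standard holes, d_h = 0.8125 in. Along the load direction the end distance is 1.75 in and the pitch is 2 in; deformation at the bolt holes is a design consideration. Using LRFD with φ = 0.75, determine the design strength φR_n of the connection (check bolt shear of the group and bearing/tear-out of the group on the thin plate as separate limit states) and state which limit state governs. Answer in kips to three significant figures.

Bolt shear: A_b = π·0.75²/4 = 0.4418 in²; R_n = 84 × 0.4418 × 3 × 2 = 222.7 kips → 0.75 × 222.7 = 167 kips.
Bearing (1.2 l_c t F_u ≤ 2.4 d t F_u): upper limit = 2.4·0.75·0.625·58 = 65.25 kips.
  Edge l_c = 1.75 − 0.8125/2 = 1.344 → r_n = 58.45 kips; interior l_c = 2 − 0.8125 = 1.188 → r_n = 51.66 kips.
  R_n,bearing = 1·58.45 + 2·51.66 = 161.8 kips → 0.75 × 161.8 = 121 kips.
Bearing governs: 121 kips.

121 kips (bearing governs)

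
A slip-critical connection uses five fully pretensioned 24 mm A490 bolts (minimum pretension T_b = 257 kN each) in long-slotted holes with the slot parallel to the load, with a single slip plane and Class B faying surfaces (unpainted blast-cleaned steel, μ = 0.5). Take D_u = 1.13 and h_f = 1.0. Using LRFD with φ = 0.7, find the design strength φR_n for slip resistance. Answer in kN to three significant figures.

508 kN

R_n = μ · D_u · h_f · T_b · n_s · n_b = 0.5 × 1.13 × 1.0 × 257 × 1 × 5 = 726 kN.
Design strength φR_n = 0.7 × 726 = 508 kN.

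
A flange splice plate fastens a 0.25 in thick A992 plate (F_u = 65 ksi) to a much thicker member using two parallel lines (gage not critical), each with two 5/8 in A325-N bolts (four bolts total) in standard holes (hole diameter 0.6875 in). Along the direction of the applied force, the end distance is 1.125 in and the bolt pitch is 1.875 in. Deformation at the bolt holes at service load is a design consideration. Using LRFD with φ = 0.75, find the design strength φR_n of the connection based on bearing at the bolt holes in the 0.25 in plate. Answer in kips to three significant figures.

57.6 kips

Per bolt r_n = 1.2 l_c t F_u ≤ 2.4 d t F_u; upper limit = 2.4 × 0.625 × 0.25 × 65 = 24.38 kips.
Edge bolt: l_c = 1.125 − 0.6875/2 = 0.7812 in → 1.2 × 0.7812 × 0.25 × 65 = 15.23 → r_n = 15.23 kips.
Interior bolts: l_c = 1.875 − 0.6875 = 1.188 in → 1.2 × 1.188 × 0.25 × 65 = 23.16 → r_n = 23.16 kips.
R_n = 2 × 15.23 + 2 × 23.16 = 76.78 kips.
Design strength φR_n = 0.75 × 76.78 = 57.6 kips.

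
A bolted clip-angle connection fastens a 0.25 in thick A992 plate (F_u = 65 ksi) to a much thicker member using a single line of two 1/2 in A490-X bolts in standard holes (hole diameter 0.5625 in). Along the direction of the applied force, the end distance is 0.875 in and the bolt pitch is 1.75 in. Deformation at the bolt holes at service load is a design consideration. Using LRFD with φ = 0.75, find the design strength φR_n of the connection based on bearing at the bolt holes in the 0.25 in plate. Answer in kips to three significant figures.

23.3 kips

Per bolt r_n = 1.2 l_c t F_u ≤ 2.4 d t F_u; upper limit = 2.4 × 0.5 × 0.25 × 65 = 19.5 kips.
Edge bolt: l_c = 0.875 − 0.5625/2 = 0.5938 in → 1.2 × 0.5938 × 0.25 × 65 = 11.58 → r_n = 11.58 kips.
Interior bolts: l_c = 1.75 − 0.5625 = 1.188 in → 1.2 × 1.188 × 0.25 × 65 = 23.16 → r_n = 19.5 kips.
R_n = 1 × 11.58 + 1 × 19.5 = 31.08 kips.
Design strength φR_n = 0.75 × 31.08 = 23.3 kips.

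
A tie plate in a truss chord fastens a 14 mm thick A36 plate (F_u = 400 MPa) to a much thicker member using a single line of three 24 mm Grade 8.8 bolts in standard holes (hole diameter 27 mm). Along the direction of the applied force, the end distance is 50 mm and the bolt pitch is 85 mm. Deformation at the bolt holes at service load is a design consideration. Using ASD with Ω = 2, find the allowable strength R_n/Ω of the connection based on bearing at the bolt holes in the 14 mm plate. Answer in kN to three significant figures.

Per bolt r_n = 1.2 l_c t F_u ≤ 2.4 d t F_u; upper limit = 2.4 × 24 × 14 × 400 / 1000 = 322.6 kN.
Edge bolt: l_c = 50 − 27/2 = 36.5 mm → 1.2 × 36.5 × 14 × 400 / 1000 = 245.3 → r_n = 245.3 kN.
Interior bolts: l_c = 85 − 27 = 58 mm → 1.2 × 58 × 14 × 400 / 1000 = 389.8 → r_n = 322.6 kN.
R_n = 1 × 245.3 + 2 × 322.6 = 890.4 kN.
Allowable strength R_n/Ω = 890.4 / 2 = 445 kN.

445 kN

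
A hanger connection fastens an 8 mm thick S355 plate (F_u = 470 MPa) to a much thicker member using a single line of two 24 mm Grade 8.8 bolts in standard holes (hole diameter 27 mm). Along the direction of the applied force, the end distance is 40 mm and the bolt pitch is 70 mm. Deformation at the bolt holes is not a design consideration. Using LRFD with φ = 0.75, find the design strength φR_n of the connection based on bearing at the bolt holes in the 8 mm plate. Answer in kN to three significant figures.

294 kN

Per bolt r_n = 1.5 l_c t F_u ≤ 3.0 d t F_u; upper limit = 3.0 × 24 × 8 × 470 / 1000 = 270.7 kN.
Edge bolt: l_c = 40 − 27/2 = 26.5 mm → 1.5 × 26.5 × 8 × 470 / 1000 = 149.5 → r_n = 149.5 kN.
Interior bolts: l_c = 70 − 27 = 43 mm → 1.5 × 43 × 8 × 470 / 1000 = 242.5 → r_n = 242.5 kN.
R_n = 1 × 149.5 + 1 × 242.5 = 392 kN.
Design strength φR_n = 0.75 × 392 = 294 kN.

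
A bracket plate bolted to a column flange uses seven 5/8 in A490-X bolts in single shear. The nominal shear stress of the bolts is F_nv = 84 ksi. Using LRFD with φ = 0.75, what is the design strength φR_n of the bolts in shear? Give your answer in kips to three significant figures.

A_b = π × 0.625² / 4 = 0.3068 in².
R_n = F_nv · A_b · n · n_s = 84 × 0.3068 × 7 × 1 = 180.4 kips.
Design strength φR_n = 0.75 × 180.4 = 135 kips.

135 kips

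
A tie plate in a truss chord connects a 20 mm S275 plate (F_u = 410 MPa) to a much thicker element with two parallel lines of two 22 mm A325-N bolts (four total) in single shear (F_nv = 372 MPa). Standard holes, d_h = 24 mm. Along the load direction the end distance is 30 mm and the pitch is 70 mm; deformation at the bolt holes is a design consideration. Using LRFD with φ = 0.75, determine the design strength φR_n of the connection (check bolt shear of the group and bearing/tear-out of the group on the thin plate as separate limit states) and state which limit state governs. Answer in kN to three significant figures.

424 kN (bolt shear governs)

Bolt shear: A_b = π·22²/4 = 380.1 mm²; R_n = 372 × 380.1 × 4 × 1 / 1000 = 565.6 kN → 0.75 × 565.6 = 424 kN.
Bearing (1.2 l_c t F_u ≤ 2.4 d t F_u): upper limit = 2.4·22·20·410 / 1000 = 433 kN.
  Edge l_c = 30 − 24/2 = 18 → r_n = 177.1 kN; interior l_c = 70 − 24 = 46 → r_n = 433 kN.
  R_n,bearing = 2·177.1 + 2·433 = 1220 kN → 0.75 × 1220 = 915 kN.
Bolt shear governs: 424 kN.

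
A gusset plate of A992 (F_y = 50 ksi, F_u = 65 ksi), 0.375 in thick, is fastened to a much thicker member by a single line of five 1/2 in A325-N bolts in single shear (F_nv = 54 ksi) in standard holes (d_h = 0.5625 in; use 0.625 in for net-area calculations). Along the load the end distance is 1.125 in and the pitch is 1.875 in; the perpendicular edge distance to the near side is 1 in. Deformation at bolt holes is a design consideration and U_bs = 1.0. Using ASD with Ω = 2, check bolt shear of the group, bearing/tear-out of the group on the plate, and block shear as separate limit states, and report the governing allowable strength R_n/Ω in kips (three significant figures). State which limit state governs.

Bolt shear: A_b = π·0.5²/4 = 0.1963 in²; R_n = 54 × 0.1963 × 5 × 1 = 53.01 kips → 53.01 / 2 = 26.5 kips.
Bearing: edge l_c = 0.8438, r_n = 24.68 kips; interior l_c = 1.312, r_n = 29.25 kips; R_n = 24.68 + 4·29.25 = 141.7 kips → 70.8 kips.
Block shear: A_gv = 3.234, A_nv = 2.18, A_nt = 0.2578 in²; R_n = min(0.6F_uA_nv, 0.6F_yA_gv) + U_bs·F_u·A_nt = 101.8 kips → 50.9 kips.
Bolt shear governs: 26.5 kips.

26.5 kips (bolt shear governs)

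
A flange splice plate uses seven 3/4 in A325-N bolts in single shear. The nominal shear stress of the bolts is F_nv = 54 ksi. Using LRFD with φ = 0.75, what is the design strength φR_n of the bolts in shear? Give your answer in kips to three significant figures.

125 kips

A_b = π × 0.75² / 4 = 0.4418 in².
R_n = F_nv · A_b · n · n_s = 54 × 0.4418 × 7 × 1 = 167 kips.
Design strength φR_n = 0.75 × 167 = 125 kips.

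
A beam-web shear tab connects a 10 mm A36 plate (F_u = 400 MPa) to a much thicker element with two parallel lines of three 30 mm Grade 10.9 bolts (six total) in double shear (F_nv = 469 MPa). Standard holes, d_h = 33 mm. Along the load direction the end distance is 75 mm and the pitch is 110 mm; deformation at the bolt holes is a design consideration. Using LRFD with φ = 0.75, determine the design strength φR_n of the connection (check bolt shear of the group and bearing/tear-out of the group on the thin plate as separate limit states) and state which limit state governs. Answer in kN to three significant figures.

Bolt shear: A_b = π·30²/4 = 706.9 mm²; R_n = 469 × 706.9 × 6 × 2 / 1000 = 3978 kN → 0.75 × 3978 = 2980 kN.
Bearing (1.2 l_c t F_u ≤ 2.4 d t F_u): upper limit = 2.4·30·10·400 / 1000 = 288 kN.
  Edge l_c = 75 − 33/2 = 58.5 → r_n = 280.8 kN; interior l_c = 110 − 33 = 77 → r_n = 288 kN.
  R_n,bearing = 2·280.8 + 4·288 = 1714 kN → 0.75 × 1714 = 1290 kN.
Bearing governs: 1290 kN.

1290 kN (bearing governs)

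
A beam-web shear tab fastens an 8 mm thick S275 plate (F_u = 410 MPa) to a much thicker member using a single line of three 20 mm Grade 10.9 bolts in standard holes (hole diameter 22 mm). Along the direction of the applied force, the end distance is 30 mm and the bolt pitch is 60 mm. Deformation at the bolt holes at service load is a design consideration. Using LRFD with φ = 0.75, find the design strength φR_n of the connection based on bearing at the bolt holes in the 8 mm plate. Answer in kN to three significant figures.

280 kN

Per bolt r_n = 1.2 l_c t F_u ≤ 2.4 d t F_u; upper limit = 2.4 × 20 × 8 × 410 / 1000 = 157.4 kN.
Edge bolt: l_c = 30 − 22/2 = 19 mm → 1.2 × 19 × 8 × 410 / 1000 = 74.78 → r_n = 74.78 kN.
Interior bolts: l_c = 60 − 22 = 38 mm → 1.2 × 38 × 8 × 410 / 1000 = 149.6 → r_n = 149.6 kN.
R_n = 1 × 74.78 + 2 × 149.6 = 373.9 kN.
Design strength φR_n = 0.75 × 373.9 = 280 kN.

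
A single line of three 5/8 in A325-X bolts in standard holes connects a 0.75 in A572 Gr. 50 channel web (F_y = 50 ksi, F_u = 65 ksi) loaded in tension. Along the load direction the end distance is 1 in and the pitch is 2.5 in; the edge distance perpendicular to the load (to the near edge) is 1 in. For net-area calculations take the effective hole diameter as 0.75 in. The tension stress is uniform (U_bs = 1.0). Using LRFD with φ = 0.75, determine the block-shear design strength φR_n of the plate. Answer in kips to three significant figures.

Shear plane L_v = 1 + 2·2.5 = 6 in; A_gv = 6 × 0.75 = 4.5 in².
A_nv = (6 − 2.5·0.75) × 0.75 = 3.094 in².
A_nt = (1 − 0.5·0.75) × 0.75 = 0.4688 in².
0.6 F_u A_nv = 120.7 kips; 0.6 F_y A_gv = 135 kips → shear rupture governs the shear term.
R_n = 120.7 + 1.0 × 65 × 0.4688 = 151.1 kips.
Design strength φR_n = 0.75 × 151.1 = 113 kips.

113 kips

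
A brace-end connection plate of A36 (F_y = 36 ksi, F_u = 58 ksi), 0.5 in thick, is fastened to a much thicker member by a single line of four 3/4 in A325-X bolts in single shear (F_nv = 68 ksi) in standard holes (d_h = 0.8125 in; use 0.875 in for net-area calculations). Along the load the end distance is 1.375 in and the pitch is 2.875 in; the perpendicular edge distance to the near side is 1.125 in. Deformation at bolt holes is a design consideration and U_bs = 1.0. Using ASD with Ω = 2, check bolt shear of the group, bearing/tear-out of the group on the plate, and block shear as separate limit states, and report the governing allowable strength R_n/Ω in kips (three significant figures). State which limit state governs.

60.1 kips (bolt shear governs)

Bolt shear: A_b = π·0.75²/4 = 0.4418 in²; R_n = 68 × 0.4418 × 4 × 1 = 120.2 kips → 120.2 / 2 = 60.1 kips.
Bearing: edge l_c = 0.9688, r_n = 33.71 kips; interior l_c = 2.062, r_n = 52.2 kips; R_n = 33.71 + 3·52.2 = 190.3 kips → 95.2 kips.
Block shear: A_gv = 5, A_nv = 3.469, A_nt = 0.3438 in²; R_n = min(0.6F_uA_nv, 0.6F_yA_gv) + U_bs·F_u·A_nt = 127.9 kips → 64 kips.
Bolt shear governs: 60.1 kips.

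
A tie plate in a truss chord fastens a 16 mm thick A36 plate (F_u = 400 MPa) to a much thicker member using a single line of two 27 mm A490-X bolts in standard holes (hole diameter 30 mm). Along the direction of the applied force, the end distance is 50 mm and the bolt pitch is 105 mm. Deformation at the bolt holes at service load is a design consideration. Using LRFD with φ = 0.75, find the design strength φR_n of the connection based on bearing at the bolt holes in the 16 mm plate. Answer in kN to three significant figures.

513 kN

Per bolt r_n = 1.2 l_c t F_u ≤ 2.4 d t F_u; upper limit = 2.4 × 27 × 16 × 400 / 1000 = 414.7 kN.
Edge bolt: l_c = 50 − 30/2 = 35 mm → 1.2 × 35 × 16 × 400 / 1000 = 268.8 → r_n = 268.8 kN.
Interior bolts: l_c = 105 − 30 = 75 mm → 1.2 × 75 × 16 × 400 / 1000 = 576 → r_n = 414.7 kN.
R_n = 1 × 268.8 + 1 × 414.7 = 683.5 kN.
Design strength φR_n = 0.75 × 683.5 = 513 kN.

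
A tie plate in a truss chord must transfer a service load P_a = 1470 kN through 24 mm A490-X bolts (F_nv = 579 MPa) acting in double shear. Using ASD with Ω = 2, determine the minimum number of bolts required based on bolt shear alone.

6 bolts

A_b = π·24²/4 = 452.4 mm².
Per-bolt allowable strength R_n/Ω = 579 × 452.4 × 2 / 1000 / 2 = 261.9 kN.
n ≥ 1470 / 261.9 = 5.612 → use 6 bolts.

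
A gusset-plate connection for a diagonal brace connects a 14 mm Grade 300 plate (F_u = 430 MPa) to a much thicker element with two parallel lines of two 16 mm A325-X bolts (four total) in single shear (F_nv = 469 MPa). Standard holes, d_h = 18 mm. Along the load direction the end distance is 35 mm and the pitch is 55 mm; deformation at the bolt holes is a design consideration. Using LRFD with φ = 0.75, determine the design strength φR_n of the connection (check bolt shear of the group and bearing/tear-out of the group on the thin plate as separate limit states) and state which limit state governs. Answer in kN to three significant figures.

Bolt shear: A_b = π·16²/4 = 201.1 mm²; R_n = 469 × 201.1 × 4 × 1 / 1000 = 377.2 kN → 0.75 × 377.2 = 283 kN.
Bearing (1.2 l_c t F_u ≤ 2.4 d t F_u): upper limit = 2.4·16·14·430 / 1000 = 231.2 kN.
  Edge l_c = 35 − 18/2 = 26 → r_n = 187.8 kN; interior l_c = 55 − 18 = 37 → r_n = 231.2 kN.
  R_n,bearing = 2·187.8 + 2·231.2 = 838 kN → 0.75 × 838 = 628 kN.
Bolt shear governs: 283 kN.

283 kN (bolt shear governs)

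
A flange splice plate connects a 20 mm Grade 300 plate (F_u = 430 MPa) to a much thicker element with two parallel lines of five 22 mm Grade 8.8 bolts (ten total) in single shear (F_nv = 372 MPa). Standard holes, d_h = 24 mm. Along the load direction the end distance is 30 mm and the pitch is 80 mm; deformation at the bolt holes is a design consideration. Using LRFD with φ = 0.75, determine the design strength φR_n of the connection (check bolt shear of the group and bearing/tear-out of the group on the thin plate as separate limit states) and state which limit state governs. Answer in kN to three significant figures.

1060 kN (bolt shear governs)

Bolt shear: A_b = π·22²/4 = 380.1 mm²; R_n = 372 × 380.1 × 10 × 1 / 1000 = 1414 kN → 0.75 × 1414 = 1060 kN.
Bearing (1.2 l_c t F_u ≤ 2.4 d t F_u): upper limit = 2.4·22·20·430 / 1000 = 454.1 kN.
  Edge l_c = 30 − 24/2 = 18 → r_n = 185.8 kN; interior l_c = 80 − 24 = 56 → r_n = 454.1 kN.
  R_n,bearing = 2·185.8 + 8·454.1 = 4004 kN → 0.75 × 4004 = 3000 kN.
Bolt shear governs: 1060 kN.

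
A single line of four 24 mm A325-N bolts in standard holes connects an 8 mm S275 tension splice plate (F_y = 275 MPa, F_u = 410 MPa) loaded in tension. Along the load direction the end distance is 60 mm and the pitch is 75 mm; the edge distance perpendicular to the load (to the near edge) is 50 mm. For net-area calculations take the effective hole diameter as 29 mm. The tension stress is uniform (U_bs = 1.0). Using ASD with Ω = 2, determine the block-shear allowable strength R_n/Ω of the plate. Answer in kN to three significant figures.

239 kN

Shear plane L_v = 60 + 3·75 = 285 mm; A_gv = 285 × 8 = 2280 mm².
A_nv = (285 − 3.5·29) × 8 = 1468 mm².
A_nt = (50 − 0.5·29) × 8 = 284 mm².
0.6 F_u A_nv = 361.1 kN; 0.6 F_y A_gv = 376.2 kN → shear rupture governs the shear term.
R_n = 361.1 + 1.0 × 410 × 284 / 1000 = 477.6 kN.
Allowable strength R_n/Ω = 477.6 / 2 = 239 kN.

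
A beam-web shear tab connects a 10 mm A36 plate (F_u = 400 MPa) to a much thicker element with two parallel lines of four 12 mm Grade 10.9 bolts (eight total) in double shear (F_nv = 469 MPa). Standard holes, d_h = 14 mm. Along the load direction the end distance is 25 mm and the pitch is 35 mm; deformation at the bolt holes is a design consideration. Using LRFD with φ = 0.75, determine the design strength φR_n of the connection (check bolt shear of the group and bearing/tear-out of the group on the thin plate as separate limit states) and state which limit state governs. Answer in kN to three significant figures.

583 kN (bearing governs)

Bolt shear: A_b = π·12²/4 = 113.1 mm²; R_n = 469 × 113.1 × 8 × 2 / 1000 = 848.7 kN → 0.75 × 848.7 = 637 kN.
Bearing (1.2 l_c t F_u ≤ 2.4 d t F_u): upper limit = 2.4·12·10·400 / 1000 = 115.2 kN.
  Edge l_c = 25 − 14/2 = 18 → r_n = 86.4 kN; interior l_c = 35 − 14 = 21 → r_n = 100.8 kN.
  R_n,bearing = 2·86.4 + 6·100.8 = 777.6 kN → 0.75 × 777.6 = 583 kN.
Bearing governs: 583 kN.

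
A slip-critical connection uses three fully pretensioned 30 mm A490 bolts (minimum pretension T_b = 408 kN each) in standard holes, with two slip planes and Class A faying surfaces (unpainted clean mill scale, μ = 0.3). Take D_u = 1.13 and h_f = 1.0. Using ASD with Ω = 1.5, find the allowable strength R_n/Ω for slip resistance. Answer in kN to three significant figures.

R_n = μ · D_u · h_f · T_b · n_s · n_b = 0.3 × 1.13 × 1.0 × 408 × 2 × 3 = 829.9 kN.
Allowable strength R_n/Ω = 829.9 / 1.5 = 553 kN.

553 kN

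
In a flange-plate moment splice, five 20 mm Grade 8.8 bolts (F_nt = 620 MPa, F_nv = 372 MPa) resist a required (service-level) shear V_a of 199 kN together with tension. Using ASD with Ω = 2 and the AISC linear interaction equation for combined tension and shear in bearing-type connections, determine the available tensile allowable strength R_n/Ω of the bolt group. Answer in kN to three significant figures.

A_b = π·20²/4 = 314.2 mm²; f_rv = 199 × 1000 / (5 × 314.2) = 126.7 MPa.
F'_nt = 1.3 F_nt − (Ω F_nt / F_nv) f_rv = 1.3·620 − (2·620/372)·126.7 = 383.7 MPa, capped at F_nt → F'_nt = 383.7 MPa.
R_n = F'_nt · A_b · n = 383.7 × 314.2 × 5 / 1000 = 602.7 kN.
Allowable strength R_n/Ω = 602.7 / 2 = 301 kN.

301 kN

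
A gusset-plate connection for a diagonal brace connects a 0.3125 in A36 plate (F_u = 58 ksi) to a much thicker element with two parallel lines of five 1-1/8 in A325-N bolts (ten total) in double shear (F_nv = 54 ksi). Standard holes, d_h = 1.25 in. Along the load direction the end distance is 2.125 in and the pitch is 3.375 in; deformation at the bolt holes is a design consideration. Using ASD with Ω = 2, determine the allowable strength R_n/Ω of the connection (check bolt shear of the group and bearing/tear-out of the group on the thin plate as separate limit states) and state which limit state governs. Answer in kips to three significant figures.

Bolt shear: A_b = π·1.125²/4 = 0.994 in²; R_n = 54 × 0.994 × 10 × 2 = 1074 kips → 1074 / 2 = 537 kips.
Bearing (1.2 l_c t F_u ≤ 2.4 d t F_u): upper limit = 2.4·1.125·0.3125·58 = 48.94 kips.
  Edge l_c = 2.125 − 1.25/2 = 1.5 → r_n = 32.62 kips; interior l_c = 3.375 − 1.25 = 2.125 → r_n = 46.22 kips.
  R_n,bearing = 2·32.62 + 8·46.22 = 435 kips → 435 / 2 = 218 kips.
Bearing governs: 218 kips.

218 kips (bearing governs)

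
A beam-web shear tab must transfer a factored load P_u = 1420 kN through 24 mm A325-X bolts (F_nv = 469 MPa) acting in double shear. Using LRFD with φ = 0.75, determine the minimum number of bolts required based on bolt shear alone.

A_b = π·24²/4 = 452.4 mm².
Per-bolt design strength φR_n = 0.75 × 469 × 452.4 × 2 / 1000 = 318.3 kN.
n ≥ 1420 / 318.3 = 4.462 → use 5 bolts.

5 bolts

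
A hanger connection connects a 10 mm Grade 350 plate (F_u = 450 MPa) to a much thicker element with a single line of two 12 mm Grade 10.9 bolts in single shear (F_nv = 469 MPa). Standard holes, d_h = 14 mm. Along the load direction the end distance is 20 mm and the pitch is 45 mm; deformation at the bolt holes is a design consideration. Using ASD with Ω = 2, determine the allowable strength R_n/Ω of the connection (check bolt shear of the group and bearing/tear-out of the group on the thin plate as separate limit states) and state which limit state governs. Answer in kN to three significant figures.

53 kN (bolt shear governs)

Bolt shear: A_b = π·12²/4 = 113.1 mm²; R_n = 469 × 113.1 × 2 × 1 / 1000 = 106.1 kN → 106.1 / 2 = 53 kN.
Bearing (1.2 l_c t F_u ≤ 2.4 d t F_u): upper limit = 2.4·12·10·450 / 1000 = 129.6 kN.
  Edge l_c = 20 − 14/2 = 13 → r_n = 70.2 kN; interior l_c = 45 − 14 = 31 → r_n = 129.6 kN.
  R_n,bearing = 1·70.2 + 1·129.6 = 199.8 kN → 199.8 / 2 = 99.9 kN.
Bolt shear governs: 53 kN.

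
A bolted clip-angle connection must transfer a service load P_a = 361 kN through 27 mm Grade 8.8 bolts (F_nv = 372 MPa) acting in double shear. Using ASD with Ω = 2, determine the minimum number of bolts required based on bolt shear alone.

2 bolts

A_b = π·27²/4 = 572.6 mm².
Per-bolt allowable strength R_n/Ω = 372 × 572.6 × 2 / 1000 / 2 = 213 kN.
n ≥ 361 / 213 = 1.695 → use 2 bolts.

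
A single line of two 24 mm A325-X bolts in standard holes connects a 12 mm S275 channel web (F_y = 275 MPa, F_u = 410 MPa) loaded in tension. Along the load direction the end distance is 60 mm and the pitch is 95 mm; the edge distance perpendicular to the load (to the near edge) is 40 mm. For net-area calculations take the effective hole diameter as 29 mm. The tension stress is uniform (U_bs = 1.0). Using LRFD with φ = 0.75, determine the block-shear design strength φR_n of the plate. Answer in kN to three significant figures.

Shear plane L_v = 60 + 1·95 = 155 mm; A_gv = 155 × 12 = 1860 mm².
A_nv = (155 − 1.5·29) × 12 = 1338 mm².
A_nt = (40 − 0.5·29) × 12 = 306 mm².
0.6 F_u A_nv = 329.1 kN; 0.6 F_y A_gv = 306.9 kN → shear yielding governs the shear term.
R_n = 306.9 + 1.0 × 410 × 306 / 1000 = 432.4 kN.
Design strength φR_n = 0.75 × 432.4 = 324 kN.

324 kN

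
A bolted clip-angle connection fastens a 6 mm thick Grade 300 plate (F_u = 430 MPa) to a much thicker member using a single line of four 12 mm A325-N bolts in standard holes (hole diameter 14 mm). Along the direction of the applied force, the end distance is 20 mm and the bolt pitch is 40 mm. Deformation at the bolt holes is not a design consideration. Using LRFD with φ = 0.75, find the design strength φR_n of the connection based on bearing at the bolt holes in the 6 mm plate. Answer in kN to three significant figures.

Per bolt r_n = 1.5 l_c t F_u ≤ 3.0 d t F_u; upper limit = 3.0 × 12 × 6 × 430 / 1000 = 92.88 kN.
Edge bolt: l_c = 20 − 14/2 = 13 mm → 1.5 × 13 × 6 × 430 / 1000 = 50.31 → r_n = 50.31 kN.
Interior bolts: l_c = 40 − 14 = 26 mm → 1.5 × 26 × 6 × 430 / 1000 = 100.6 → r_n = 92.88 kN.
R_n = 1 × 50.31 + 3 × 92.88 = 328.9 kN.
Design strength φR_n = 0.75 × 328.9 = 247 kN.

247 kN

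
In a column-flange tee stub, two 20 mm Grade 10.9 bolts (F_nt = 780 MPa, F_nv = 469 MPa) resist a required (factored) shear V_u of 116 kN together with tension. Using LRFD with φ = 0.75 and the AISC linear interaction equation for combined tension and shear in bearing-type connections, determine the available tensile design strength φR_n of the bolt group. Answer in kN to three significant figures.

A_b = π·20²/4 = 314.2 mm²; f_rv = 116 × 1000 / (2 × 314.2) = 184.6 MPa.
F'_nt = 1.3 F_nt − (F_nt / φF_nv) f_rv = 1.3·780 − (780/(0.75·469))·184.6 = 604.6 MPa, capped at F_nt → F'_nt = 604.6 MPa.
R_n = F'_nt · A_b · n = 604.6 × 314.2 × 2 / 1000 = 379.9 kN.
Design strength φR_n = 0.75 × 379.9 = 285 kN.

285 kN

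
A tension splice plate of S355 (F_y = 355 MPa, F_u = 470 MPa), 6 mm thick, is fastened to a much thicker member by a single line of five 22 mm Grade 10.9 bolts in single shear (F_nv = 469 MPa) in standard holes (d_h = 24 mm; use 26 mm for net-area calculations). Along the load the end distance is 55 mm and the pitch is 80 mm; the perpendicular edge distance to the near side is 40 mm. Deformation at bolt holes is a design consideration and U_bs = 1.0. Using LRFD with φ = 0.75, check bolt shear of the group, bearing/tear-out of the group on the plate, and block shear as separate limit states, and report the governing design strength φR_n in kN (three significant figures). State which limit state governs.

Bolt shear: A_b = π·22²/4 = 380.1 mm²; R_n = 469 × 380.1 × 5 × 1 / 1000 = 891.4 kN → 0.75 × 891.4 = 669 kN.
Bearing: edge l_c = 43, r_n = 145.5 kN; interior l_c = 56, r_n = 148.9 kN; R_n = 145.5 + 4·148.9 = 741.1 kN → 556 kN.
Block shear: A_gv = 2250, A_nv = 1548, A_nt = 162 mm²; R_n = min(0.6F_uA_nv, 0.6F_yA_gv) + U_bs·F_u·A_nt = 512.7 kN → 385 kN.
Block shear governs: 385 kN.

385 kN (block shear governs)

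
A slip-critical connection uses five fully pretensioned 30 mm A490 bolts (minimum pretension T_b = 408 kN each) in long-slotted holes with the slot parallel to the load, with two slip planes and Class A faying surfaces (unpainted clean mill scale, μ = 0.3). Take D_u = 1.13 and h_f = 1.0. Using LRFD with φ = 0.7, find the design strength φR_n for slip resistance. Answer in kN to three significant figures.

R_n = μ · D_u · h_f · T_b · n_s · n_b = 0.3 × 1.13 × 1.0 × 408 × 2 × 5 = 1383 kN.
Design strength φR_n = 0.7 × 1383 = 968 kN.

968 kN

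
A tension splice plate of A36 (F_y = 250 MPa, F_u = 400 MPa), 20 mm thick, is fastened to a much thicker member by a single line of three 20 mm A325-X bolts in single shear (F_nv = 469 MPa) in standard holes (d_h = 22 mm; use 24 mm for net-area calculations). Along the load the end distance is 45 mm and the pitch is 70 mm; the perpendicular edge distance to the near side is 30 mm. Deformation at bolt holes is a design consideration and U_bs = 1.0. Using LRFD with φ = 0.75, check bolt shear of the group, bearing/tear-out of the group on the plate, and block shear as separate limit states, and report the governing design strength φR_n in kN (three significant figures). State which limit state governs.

Bolt shear: A_b = π·20²/4 = 314.2 mm²; R_n = 469 × 314.2 × 3 × 1 / 1000 = 442 kN → 0.75 × 442 = 332 kN.
Bearing: edge l_c = 34, r_n = 326.4 kN; interior l_c = 48, r_n = 384 kN; R_n = 326.4 + 2·384 = 1094 kN → 821 kN.
Block shear: A_gv = 3700, A_nv = 2500, A_nt = 360 mm²; R_n = min(0.6F_uA_nv, 0.6F_yA_gv) + U_bs·F_u·A_nt = 699 kN → 524 kN.
Bolt shear governs: 332 kN.

332 kN (bolt shear governs)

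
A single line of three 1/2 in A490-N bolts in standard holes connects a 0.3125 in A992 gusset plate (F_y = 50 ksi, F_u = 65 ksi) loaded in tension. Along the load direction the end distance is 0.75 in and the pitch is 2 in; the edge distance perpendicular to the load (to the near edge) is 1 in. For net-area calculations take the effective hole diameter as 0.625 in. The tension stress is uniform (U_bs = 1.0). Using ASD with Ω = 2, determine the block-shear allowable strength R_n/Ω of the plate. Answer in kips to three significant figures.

26.4 kips

Shear plane L_v = 0.75 + 2·2 = 4.75 in; A_gv = 4.75 × 0.3125 = 1.484 in².
A_nv = (4.75 − 2.5·0.625) × 0.3125 = 0.9961 in².
A_nt = (1 − 0.5·0.625) × 0.3125 = 0.2148 in².
0.6 F_u A_nv = 38.85 kips; 0.6 F_y A_gv = 44.53 kips → shear rupture governs the shear term.
R_n = 38.85 + 1.0 × 65 × 0.2148 = 52.81 kips.
Allowable strength R_n/Ω = 52.81 / 2 = 26.4 kips.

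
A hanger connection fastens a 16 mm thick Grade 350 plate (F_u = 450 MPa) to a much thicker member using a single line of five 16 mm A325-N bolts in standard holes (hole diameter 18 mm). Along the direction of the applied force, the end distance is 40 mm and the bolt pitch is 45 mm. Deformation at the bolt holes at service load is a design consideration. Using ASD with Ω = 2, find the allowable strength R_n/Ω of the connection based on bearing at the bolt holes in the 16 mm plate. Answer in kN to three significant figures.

Per bolt r_n = 1.2 l_c t F_u ≤ 2.4 d t F_u; upper limit = 2.4 × 16 × 16 × 450 / 1000 = 276.5 kN.
Edge bolt: l_c = 40 − 18/2 = 31 mm → 1.2 × 31 × 16 × 450 / 1000 = 267.8 → r_n = 267.8 kN.
Interior bolts: l_c = 45 − 18 = 27 mm → 1.2 × 27 × 16 × 450 / 1000 = 233.3 → r_n = 233.3 kN.
R_n = 1 × 267.8 + 4 × 233.3 = 1201 kN.
Allowable strength R_n/Ω = 1201 / 2 = 600 kN.

600 kN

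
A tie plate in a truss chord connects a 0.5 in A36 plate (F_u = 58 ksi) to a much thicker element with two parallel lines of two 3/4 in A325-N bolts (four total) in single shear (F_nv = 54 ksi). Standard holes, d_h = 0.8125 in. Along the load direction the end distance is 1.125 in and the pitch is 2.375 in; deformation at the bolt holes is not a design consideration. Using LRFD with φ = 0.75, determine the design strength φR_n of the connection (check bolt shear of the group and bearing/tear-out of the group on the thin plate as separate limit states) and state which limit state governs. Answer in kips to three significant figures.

Bolt shear: A_b = π·0.75²/4 = 0.4418 in²; R_n = 54 × 0.4418 × 4 × 1 = 95.43 kips → 0.75 × 95.43 = 71.6 kips.
Bearing (1.5 l_c t F_u ≤ 3.0 d t F_u): upper limit = 3.0·0.75·0.5·58 = 65.25 kips.
  Edge l_c = 1.125 − 0.8125/2 = 0.7188 → r_n = 31.27 kips; interior l_c = 2.375 − 0.8125 = 1.562 → r_n = 65.25 kips.
  R_n,bearing = 2·31.27 + 2·65.25 = 193 kips → 0.75 × 193 = 145 kips.
Bolt shear governs: 71.6 kips.

71.6 kips (bolt shear governs)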